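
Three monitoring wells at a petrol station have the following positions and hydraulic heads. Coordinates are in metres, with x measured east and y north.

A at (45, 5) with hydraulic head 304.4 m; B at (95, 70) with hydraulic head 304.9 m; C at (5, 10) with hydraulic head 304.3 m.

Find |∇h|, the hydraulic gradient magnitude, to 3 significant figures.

With h = a·x + b·y + c and A as origin, the differences give:
  50·a + 65·b = +0.5
  (-40)·a + 5·b = -0.1
Eliminate b (×5 and ×65, subtract): 2850·a = 9.00 → a = ∂h/∂x = +0.003158
Back-substitute: b = ∂h/∂y = +0.005263.
|∇h| = √(0.003158² + 0.005263²) = 0.006138

0.00614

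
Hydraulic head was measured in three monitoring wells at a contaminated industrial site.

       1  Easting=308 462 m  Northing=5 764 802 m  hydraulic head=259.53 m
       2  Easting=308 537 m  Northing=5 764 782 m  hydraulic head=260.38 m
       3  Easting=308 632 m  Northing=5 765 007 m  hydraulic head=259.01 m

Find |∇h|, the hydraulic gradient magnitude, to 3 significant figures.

0.0131

Differences from 1: to 2 (Δx, Δy, Δh) = (75, -20, +0.85); to 3 = (170, 205, -0.52).
Determinant of the coordinate differences = 75·205 − 170·(-20) = 18775.
∂h/∂x = [(+0.85)·205 − (-0.52)·(-20)] / 18775 = +0.008727
∂h/∂y = [75·(-0.52) − 170·(+0.85)] / 18775 = -0.009774
|∇h| = √(0.008727² + -0.009774²) = 0.0131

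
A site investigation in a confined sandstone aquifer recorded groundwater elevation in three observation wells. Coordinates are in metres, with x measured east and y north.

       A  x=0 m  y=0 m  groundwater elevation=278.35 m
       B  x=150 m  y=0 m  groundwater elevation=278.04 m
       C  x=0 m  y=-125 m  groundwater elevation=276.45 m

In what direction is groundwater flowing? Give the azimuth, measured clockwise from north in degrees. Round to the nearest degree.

∂h/∂x = (278.04 − 278.35) / (150 − 0) = -0.002067
∂h/∂y = (276.45 − 278.35) / (-125 − 0) = +0.01520
Flow direction (−∇h) has components (+0.002067 E, -0.01520 N).
Azimuth = atan2(E, N) = atan2(+0.002067, -0.01520) = 172.3° ≈ 172°.

172°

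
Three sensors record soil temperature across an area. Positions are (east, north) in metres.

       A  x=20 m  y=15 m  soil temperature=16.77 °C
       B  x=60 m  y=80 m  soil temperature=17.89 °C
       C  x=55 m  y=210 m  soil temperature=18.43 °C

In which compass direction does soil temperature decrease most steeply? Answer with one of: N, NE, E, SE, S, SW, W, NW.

W

Taking A as reference: B−A = (40, 65, +1.12); C−A = (35, 195, +1.66).
Determinant of the coordinate differences = 40·195 − 35·65 = 5525.
∂T/∂x = [(+1.12)·195 − (+1.66)·65] / 5525 = +0.02000
∂T/∂y = [40·(+1.66) − 35·(+1.12)] / 5525 = +0.004923
Steepest decrease is along −∇f = (-0.02000 E, -0.004923 N) → west.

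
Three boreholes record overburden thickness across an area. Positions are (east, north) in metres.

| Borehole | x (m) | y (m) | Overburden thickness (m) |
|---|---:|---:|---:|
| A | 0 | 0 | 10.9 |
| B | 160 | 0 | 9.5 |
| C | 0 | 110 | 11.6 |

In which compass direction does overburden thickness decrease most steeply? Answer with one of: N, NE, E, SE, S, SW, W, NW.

SE

∂d/∂x = (9.5 − 10.9) / (160 − 0) = -0.008750
∂d/∂y = (11.6 − 10.9) / (110 − 0) = +0.006364
Steepest decrease is along −∇f = (+0.008750 E, -0.006364 N) → southeast.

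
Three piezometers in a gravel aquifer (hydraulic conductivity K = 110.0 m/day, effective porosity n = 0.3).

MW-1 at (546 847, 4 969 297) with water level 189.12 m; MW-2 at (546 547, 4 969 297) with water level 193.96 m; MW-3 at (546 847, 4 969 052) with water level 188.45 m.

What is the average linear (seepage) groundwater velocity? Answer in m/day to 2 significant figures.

∂h/∂x = (193.96 − 189.12) / (546547 − 546847) = -0.01613
∂h/∂y = (188.45 − 189.12) / (4969052 − 4969297) = +0.002735
|∇h| = √(-0.01613² + 0.002735²) = 0.01636
Seepage velocity v = K·i/n = 110.0 × 0.01636 / 0.3 = 5.999 m/day.

6.0 m/day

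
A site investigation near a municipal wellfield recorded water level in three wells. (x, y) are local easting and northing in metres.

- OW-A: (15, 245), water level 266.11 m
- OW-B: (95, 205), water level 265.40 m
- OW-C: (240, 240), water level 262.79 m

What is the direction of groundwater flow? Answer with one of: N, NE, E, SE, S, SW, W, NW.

Differences from OW-A: to OW-B (Δx, Δy, Δh) = (80, -40, -0.71); to OW-C = (225, -5, -3.32).
Determinant of the coordinate differences = 80·(-5) − 225·(-40) = 8600.
∂h/∂x = [(-0.71)·(-5) − (-3.32)·(-40)] / 8600 = -0.01503
∂h/∂y = [80·(-3.32) − 225·(-0.71)] / 8600 = -0.01231
Flow = −∇h = (+0.01503 east, +0.01231 north), which points northeast.

NE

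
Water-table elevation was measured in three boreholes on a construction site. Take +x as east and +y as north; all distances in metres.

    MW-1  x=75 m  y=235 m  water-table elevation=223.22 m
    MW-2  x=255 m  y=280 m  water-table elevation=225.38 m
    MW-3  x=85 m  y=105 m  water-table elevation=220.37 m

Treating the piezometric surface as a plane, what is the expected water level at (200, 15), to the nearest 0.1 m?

219.1 m

Differences from MW-1: to MW-2 (Δx, Δy, Δh) = (180, 45, +2.16); to MW-3 = (10, -130, -2.85).
Determinant of the coordinate differences = 180·(-130) − 10·45 = -23850.
∂h/∂x = [(+2.16)·(-130) − (-2.85)·45] / -23850 = +0.006396
∂h/∂y = [180·(-2.85) − 10·(+2.16)] / -23850 = +0.02242
h(200, 15) = 223.22 + (+0.006396)·(125) + (+0.02242)·(-220) = 223.22 +0.800 -4.931 = 219.088 m.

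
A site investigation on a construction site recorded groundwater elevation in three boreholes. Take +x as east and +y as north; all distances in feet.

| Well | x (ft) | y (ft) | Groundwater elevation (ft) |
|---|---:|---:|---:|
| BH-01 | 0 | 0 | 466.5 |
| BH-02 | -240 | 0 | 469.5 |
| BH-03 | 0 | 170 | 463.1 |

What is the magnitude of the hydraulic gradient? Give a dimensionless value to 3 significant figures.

∂h/∂x = (469.5 − 466.5) / (-240 − 0) = -0.01250
∂h/∂y = (463.1 − 466.5) / (170 − 0) = -0.02000
|∇h| = √(-0.01250² + -0.02000²) = 0.02358

0.0236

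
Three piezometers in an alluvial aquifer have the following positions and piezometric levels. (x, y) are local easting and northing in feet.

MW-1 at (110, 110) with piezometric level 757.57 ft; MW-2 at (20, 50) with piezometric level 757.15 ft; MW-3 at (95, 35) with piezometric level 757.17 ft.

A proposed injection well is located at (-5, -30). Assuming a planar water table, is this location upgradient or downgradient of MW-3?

downgradient

Three-point gradient (reference MW-1): Δ to MW-2 = (-90, -60, -0.42), Δ to MW-3 = (-15, -75, -0.40).
∂h/∂x = +0.001282, ∂h/∂y = +0.005077 (det = 5850).
Head at (-5, -30) = 757.57 + (+0.001282)·(-115) + (+0.005077)·(-140) = 756.71 ft.
That is lower than the 757.17 ft at MW-3, so the point is downgradient.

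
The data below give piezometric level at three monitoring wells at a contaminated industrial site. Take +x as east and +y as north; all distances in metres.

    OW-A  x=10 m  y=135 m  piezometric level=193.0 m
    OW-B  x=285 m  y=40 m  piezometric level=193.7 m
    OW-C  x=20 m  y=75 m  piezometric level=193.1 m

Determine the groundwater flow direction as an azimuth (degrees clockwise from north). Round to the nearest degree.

302°

With h = a·x + b·y + c and OW-A as origin, the differences give:
  275·a + (-95)·b = +0.7
  10·a + (-60)·b = +0.1
Eliminate b (×(-60) and ×(-95), subtract): -15550·a = -32.50 → a = ∂h/∂x = +0.002090
Back-substitute: b = ∂h/∂y = -0.001318.
Flow direction (−∇h) has components (-0.002090 E, +0.001318 N).
Azimuth = atan2(E, N) = atan2(-0.002090, +0.001318) = 302.2° ≈ 302°.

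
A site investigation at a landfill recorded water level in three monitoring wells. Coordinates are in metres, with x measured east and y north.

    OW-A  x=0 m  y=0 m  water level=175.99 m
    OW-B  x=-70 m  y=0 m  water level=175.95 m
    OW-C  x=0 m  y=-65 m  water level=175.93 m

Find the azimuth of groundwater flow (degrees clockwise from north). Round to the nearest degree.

212°

∂h/∂x = (175.95 − 175.99) / (-70 − 0) = +0.0005714
∂h/∂y = (175.93 − 175.99) / (-65 − 0) = +0.0009231
Flow direction (−∇h) has components (-0.0005714 E, -0.0009231 N).
Azimuth = atan2(E, N) = atan2(-0.0005714, -0.0009231) = 211.8° ≈ 212°.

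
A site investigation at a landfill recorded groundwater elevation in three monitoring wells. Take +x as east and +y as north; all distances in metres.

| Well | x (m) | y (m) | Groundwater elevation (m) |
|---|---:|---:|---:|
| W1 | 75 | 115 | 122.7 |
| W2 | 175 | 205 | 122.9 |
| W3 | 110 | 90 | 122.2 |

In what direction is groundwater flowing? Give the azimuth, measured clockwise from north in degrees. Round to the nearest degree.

145°

With h = a·x + b·y + c and W1 as origin, the differences give:
  100·a + 90·b = +0.2
  35·a + (-25)·b = -0.5
Eliminate b (×(-25) and ×90, subtract): -5650·a = 40.00 → a = ∂h/∂x = -0.007080
Back-substitute: b = ∂h/∂y = +0.01009.
Flow direction (−∇h) has components (+0.007080 E, -0.01009 N).
Azimuth = atan2(E, N) = atan2(+0.007080, -0.01009) = 144.9° ≈ 145°.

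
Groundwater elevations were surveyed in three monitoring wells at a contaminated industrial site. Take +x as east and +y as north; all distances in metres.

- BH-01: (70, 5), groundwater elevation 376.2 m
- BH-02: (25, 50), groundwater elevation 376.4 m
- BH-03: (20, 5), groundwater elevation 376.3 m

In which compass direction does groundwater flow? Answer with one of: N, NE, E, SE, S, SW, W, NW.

With h = a·x + b·y + c and BH-01 as origin, the differences give:
  (-45)·a + 45·b = +0.2
  (-50)·a + 0·b = +0.1
Eliminate b (×0 and ×45, subtract): 2250·a = -4.50 → a = ∂h/∂x = -0.002000
Back-substitute: b = ∂h/∂y = +0.002444.
Flow = −∇h = (+0.002000 east, -0.002444 north), which points southeast.

SE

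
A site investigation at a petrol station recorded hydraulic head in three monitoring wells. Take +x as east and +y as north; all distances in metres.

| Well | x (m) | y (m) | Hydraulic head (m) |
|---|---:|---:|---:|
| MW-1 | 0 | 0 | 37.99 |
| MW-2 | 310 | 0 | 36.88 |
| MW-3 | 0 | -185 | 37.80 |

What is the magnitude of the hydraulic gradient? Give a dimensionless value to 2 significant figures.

0.0037

∂h/∂x = (36.88 − 37.99) / (310 − 0) = -0.003581
∂h/∂y = (37.80 − 37.99) / (-185 − 0) = +0.001027
|∇h| = √(-0.003581² + 0.001027²) = 0.003725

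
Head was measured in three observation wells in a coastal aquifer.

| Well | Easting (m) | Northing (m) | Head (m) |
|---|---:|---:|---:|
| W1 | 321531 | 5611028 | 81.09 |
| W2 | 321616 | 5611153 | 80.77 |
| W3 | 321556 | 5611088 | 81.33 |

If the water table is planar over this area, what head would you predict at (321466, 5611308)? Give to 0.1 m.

Taking W1 as reference: W2−W1 = (85, 125, -0.32); W3−W1 = (25, 60, +0.24).
Solve a·Δx + b·Δy = Δh: det = 85·60 − 25·125 = 1975.
∂h/∂x = [(-0.32)·60 − (+0.24)·125] / 1975 = -0.02491
∂h/∂y = [85·(+0.24) − 25·(-0.32)] / 1975 = +0.01438
h(321466, 5611308) = 81.09 + (-0.02491)·(-65) + (+0.01438)·(280) = 81.09 +1.619 +4.026 = 86.736 m.

86.7 m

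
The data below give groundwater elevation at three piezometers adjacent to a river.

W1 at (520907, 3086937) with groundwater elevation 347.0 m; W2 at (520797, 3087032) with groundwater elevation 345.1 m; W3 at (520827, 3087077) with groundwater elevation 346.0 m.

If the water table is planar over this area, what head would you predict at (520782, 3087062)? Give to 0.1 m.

344.9 m

Taking W1 as reference: W2−W1 = (-110, 95, -1.9); W3−W1 = (-80, 140, -1.0).
Solve a·Δx + b·Δy = Δh: det = (-110)·140 − (-80)·95 = -7800.
∂h/∂x = [(-1.9)·140 − (-1.0)·95] / -7800 = +0.02192
∂h/∂y = [(-110)·(-1.0) − (-80)·(-1.9)] / -7800 = +0.005385
h(520782, 3087062) = 347.0 + (+0.02192)·(-125) + (+0.005385)·(125) = 347.0 -2.740 +0.673 = 344.933 m.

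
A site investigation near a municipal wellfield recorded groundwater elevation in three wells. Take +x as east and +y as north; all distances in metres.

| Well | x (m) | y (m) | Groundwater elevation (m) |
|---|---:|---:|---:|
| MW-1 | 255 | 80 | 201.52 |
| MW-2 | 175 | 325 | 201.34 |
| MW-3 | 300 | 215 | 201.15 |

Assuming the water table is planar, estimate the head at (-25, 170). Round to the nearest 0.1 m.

Three-point gradient (reference MW-1): Δ to MW-2 = (-80, 245, -0.18), Δ to MW-3 = (45, 135, -0.37).
∂h/∂x = -0.003040, ∂h/∂y = -0.001727 (det = -21825).
h(-25, 170) = 201.52 + (-0.003040)·(-280) + (-0.001727)·(90) = 201.52 +0.851 -0.155 = 202.216 m.

202.2 m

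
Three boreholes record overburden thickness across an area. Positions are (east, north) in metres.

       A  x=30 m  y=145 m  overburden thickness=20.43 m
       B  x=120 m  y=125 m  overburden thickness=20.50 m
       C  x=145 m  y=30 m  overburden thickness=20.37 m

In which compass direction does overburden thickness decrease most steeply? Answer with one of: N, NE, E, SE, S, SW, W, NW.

SW

Differences from A: to B (Δx, Δy, Δh) = (90, -20, +0.07); to C = (115, -115, -0.06).
Solve a·Δx + b·Δy = Δd: det = 90·(-115) − 115·(-20) = -8050.
∂d/∂x = [(+0.07)·(-115) − (-0.06)·(-20)] / -8050 = +0.001149
∂d/∂y = [90·(-0.06) − 115·(+0.07)] / -8050 = +0.001671
Steepest decrease is along −∇f = (-0.001149 E, -0.001671 N) → southwest.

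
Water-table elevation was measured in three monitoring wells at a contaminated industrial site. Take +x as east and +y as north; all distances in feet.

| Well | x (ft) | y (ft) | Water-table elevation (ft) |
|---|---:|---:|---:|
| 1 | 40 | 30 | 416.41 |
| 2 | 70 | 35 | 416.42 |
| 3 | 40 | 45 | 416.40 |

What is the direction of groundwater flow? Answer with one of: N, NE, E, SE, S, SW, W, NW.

NW

With h = a·x + b·y + c and 1 as origin, the differences give:
  30·a + 5·b = +0.01
  0·a + 15·b = -0.01
Eliminate b (×15 and ×5, subtract): 450·a = 0.200 → a = ∂h/∂x = +0.0004444
Back-substitute: b = ∂h/∂y = -0.0006667.
Flow = −∇h = (-0.0004444 east, +0.0006667 north), which points northwest.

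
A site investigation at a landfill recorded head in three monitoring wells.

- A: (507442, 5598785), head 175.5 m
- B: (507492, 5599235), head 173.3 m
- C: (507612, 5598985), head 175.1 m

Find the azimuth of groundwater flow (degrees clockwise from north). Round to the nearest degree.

Differences from A: to B (Δx, Δy, Δh) = (50, 450, -2.2); to C = (170, 200, -0.4).
Solve a·Δx + b·Δy = Δh: det = 50·200 − 170·450 = -66500.
∂h/∂x = [(-2.2)·200 − (-0.4)·450] / -66500 = +0.003910
∂h/∂y = [50·(-0.4) − 170·(-2.2)] / -66500 = -0.005323
Flow direction (−∇h) has components (-0.003910 E, +0.005323 N).
Azimuth = atan2(E, N) = atan2(-0.003910, +0.005323) = 323.7° ≈ 324°.

324°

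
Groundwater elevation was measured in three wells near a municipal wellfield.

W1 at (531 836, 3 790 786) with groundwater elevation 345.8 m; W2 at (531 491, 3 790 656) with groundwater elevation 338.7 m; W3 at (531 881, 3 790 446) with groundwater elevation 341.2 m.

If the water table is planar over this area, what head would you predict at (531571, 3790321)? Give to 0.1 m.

334.7 m

Taking W1 as reference: W2−W1 = (-345, -130, -7.1); W3−W1 = (45, -340, -4.6).
Solve a·Δx + b·Δy = Δh: det = (-345)·(-340) − 45·(-130) = 123150.
∂h/∂x = [(-7.1)·(-340) − (-4.6)·(-130)] / 123150 = +0.01475
∂h/∂y = [(-345)·(-4.6) − 45·(-7.1)] / 123150 = +0.01548
h(531571, 3790321) = 345.8 + (+0.01475)·(-265) + (+0.01548)·(-465) = 345.8 -3.908 -7.199 = 334.694 m.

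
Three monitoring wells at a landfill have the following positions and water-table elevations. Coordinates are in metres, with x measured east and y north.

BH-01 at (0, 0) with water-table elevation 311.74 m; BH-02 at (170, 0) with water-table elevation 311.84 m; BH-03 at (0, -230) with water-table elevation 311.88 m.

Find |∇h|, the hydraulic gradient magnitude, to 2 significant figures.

0.00085

∂h/∂x = (311.84 − 311.74) / (170 − 0) = +0.0005882
∂h/∂y = (311.88 − 311.74) / (-230 − 0) = -0.0006087
|∇h| = √(0.0005882² + -0.0006087²) = 0.0008465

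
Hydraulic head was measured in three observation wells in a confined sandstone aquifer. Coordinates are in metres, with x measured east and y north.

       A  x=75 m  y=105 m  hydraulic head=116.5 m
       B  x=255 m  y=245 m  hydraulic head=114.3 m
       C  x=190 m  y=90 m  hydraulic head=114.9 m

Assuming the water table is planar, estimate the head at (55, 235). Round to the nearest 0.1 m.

With h = a·x + b·y + c and A as origin, the differences give:
  180·a + 140·b = -2.2
  115·a + (-15)·b = -1.6
Eliminate b (×(-15) and ×140, subtract): -18800·a = 257.00 → a = ∂h/∂x = -0.01367
Back-substitute: b = ∂h/∂y = +0.001862.
h(55, 235) = 116.5 + (-0.01367)·(-20) + (+0.001862)·(130) = 116.5 +0.273 +0.242 = 117.015 m.

117.0 m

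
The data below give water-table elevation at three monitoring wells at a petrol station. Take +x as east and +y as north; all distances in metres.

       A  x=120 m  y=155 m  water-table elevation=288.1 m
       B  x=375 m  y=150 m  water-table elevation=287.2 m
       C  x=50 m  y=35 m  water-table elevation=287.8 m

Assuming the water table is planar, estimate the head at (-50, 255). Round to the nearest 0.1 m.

Taking A as reference: B−A = (255, -5, -0.9); C−A = (-70, -120, -0.3).
Determinant of the coordinate differences = 255·(-120) − (-70)·(-5) = -30950.
∂h/∂x = [(-0.9)·(-120) − (-0.3)·(-5)] / -30950 = -0.003441
∂h/∂y = [255·(-0.3) − (-70)·(-0.9)] / -30950 = +0.004507
h(-50, 255) = 288.1 + (-0.003441)·(-170) + (+0.004507)·(100) = 288.1 +0.585 +0.451 = 289.136 m.

289.1 m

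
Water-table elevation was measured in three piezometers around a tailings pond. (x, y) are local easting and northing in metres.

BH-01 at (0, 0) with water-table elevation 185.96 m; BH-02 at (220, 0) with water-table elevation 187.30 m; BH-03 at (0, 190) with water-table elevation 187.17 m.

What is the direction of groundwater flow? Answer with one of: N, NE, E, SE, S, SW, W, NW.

∂h/∂x = (187.30 − 185.96) / (220 − 0) = +0.006091
∂h/∂y = (187.17 − 185.96) / (190 − 0) = +0.006368
Flow = −∇h = (-0.006091 east, -0.006368 north), which points southwest.

SW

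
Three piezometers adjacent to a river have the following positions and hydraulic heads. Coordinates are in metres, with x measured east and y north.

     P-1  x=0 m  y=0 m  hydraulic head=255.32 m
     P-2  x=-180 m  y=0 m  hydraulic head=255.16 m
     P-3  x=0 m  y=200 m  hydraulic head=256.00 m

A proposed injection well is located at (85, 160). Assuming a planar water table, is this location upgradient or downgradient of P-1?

upgradient

∂h/∂x = (255.16 − 255.32) / (-180 − 0) = +0.0008889
∂h/∂y = (256.00 − 255.32) / (200 − 0) = +0.003400
Head at (85, 160) = 255.32 + (+0.0008889)·(85) + (+0.003400)·(160) = 255.94 m.
That is higher than the 255.32 m at P-1, so the point is upgradient.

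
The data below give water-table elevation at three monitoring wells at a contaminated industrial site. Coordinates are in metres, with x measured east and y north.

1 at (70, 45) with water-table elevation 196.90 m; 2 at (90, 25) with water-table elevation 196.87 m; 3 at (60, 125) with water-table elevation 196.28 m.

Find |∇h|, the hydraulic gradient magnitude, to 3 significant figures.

0.0139

Taking 1 as reference: 2−1 = (20, -20, -0.03); 3−1 = (-10, 80, -0.62).
Determinant of the coordinate differences = 20·80 − (-10)·(-20) = 1400.
∂h/∂x = [(-0.03)·80 − (-0.62)·(-20)] / 1400 = -0.01057
∂h/∂y = [20·(-0.62) − (-10)·(-0.03)] / 1400 = -0.009071
|∇h| = √(-0.01057² + -0.009071²) = 0.01393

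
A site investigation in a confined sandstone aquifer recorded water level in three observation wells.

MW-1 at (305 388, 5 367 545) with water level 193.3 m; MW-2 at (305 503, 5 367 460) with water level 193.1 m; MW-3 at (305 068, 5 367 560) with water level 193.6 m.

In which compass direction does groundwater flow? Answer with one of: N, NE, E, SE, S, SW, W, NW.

SE

Differences from MW-1: to MW-2 (Δx, Δy, Δh) = (115, -85, -0.2); to MW-3 = (-320, 15, +0.3).
Solve a·Δx + b·Δy = Δh: det = 115·15 − (-320)·(-85) = -25475.
∂h/∂x = [(-0.2)·15 − (+0.3)·(-85)] / -25475 = -0.0008832
∂h/∂y = [115·(+0.3) − (-320)·(-0.2)] / -25475 = +0.001158
Flow = −∇h = (+0.0008832 east, -0.001158 north), which points southeast.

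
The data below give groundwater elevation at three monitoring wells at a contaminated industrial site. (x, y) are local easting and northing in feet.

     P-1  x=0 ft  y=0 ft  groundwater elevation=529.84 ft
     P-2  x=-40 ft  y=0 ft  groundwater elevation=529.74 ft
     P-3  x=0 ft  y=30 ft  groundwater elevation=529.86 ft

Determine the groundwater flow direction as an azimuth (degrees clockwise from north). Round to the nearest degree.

255°

∂h/∂x = (529.74 − 529.84) / (-40 − 0) = +0.002500
∂h/∂y = (529.86 − 529.84) / (30 − 0) = +0.0006667
Flow direction (−∇h) has components (-0.002500 E, -0.0006667 N).
Azimuth = atan2(E, N) = atan2(-0.002500, -0.0006667) = 255.1° ≈ 255°.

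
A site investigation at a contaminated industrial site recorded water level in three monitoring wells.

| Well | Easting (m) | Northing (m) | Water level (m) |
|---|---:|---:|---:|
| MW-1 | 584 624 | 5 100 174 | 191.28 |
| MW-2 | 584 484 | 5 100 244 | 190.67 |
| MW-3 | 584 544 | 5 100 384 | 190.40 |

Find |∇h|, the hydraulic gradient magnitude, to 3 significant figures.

0.00419

With h = a·x + b·y + c and MW-1 as origin, the differences give:
  (-140)·a + 70·b = -0.61
  (-80)·a + 210·b = -0.88
Eliminate b (×210 and ×70, subtract): -23800·a = -66.500 → a = ∂h/∂x = +0.002794
Back-substitute: b = ∂h/∂y = -0.003126.
|∇h| = √(0.002794² + -0.003126²) = 0.004193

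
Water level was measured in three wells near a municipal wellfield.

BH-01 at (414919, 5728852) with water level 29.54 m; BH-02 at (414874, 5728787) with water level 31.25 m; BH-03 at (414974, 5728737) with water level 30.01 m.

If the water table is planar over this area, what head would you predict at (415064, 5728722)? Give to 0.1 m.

28.5 m

Three-point gradient (reference BH-01): Δ to BH-02 = (-45, -65, +1.71), Δ to BH-03 = (55, -115, +0.47).
∂h/∂x = -0.01898, ∂h/∂y = -0.01317 (det = 8750).
h(415064, 5728722) = 29.54 + (-0.01898)·(145) + (-0.01317)·(-130) = 29.54 -2.753 +1.712 = 28.499 m.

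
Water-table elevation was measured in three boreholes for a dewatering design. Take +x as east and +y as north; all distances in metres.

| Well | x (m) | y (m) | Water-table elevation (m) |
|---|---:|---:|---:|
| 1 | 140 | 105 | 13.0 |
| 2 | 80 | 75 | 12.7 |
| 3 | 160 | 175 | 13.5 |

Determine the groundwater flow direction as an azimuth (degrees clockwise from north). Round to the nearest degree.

194°

With h = a·x + b·y + c and 1 as origin, the differences give:
  (-60)·a + (-30)·b = -0.3
  20·a + 70·b = +0.5
Eliminate b (×70 and ×(-30), subtract): -3600·a = -6.00 → a = ∂h/∂x = +0.001667
Back-substitute: b = ∂h/∂y = +0.006667.
Flow direction (−∇h) has components (-0.001667 E, -0.006667 N).
Azimuth = atan2(E, N) = atan2(-0.001667, -0.006667) = 194.0° ≈ 194°.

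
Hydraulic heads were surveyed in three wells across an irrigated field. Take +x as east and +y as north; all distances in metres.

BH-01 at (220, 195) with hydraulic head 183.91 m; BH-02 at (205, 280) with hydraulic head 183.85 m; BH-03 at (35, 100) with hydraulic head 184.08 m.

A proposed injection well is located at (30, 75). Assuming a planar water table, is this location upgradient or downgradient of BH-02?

With h = a·x + b·y + c and BH-01 as origin, the differences give:
  (-15)·a + 85·b = -0.06
  (-185)·a + (-95)·b = +0.17
Eliminate b (×(-95) and ×85, subtract): 17150·a = -8.750 → a = ∂h/∂x = -0.0005102
Back-substitute: b = ∂h/∂y = -0.0007959.
Head at (30, 75) = 183.91 + (-0.0005102)·(-190) + (-0.0007959)·(-120) = 184.10 m.
That is higher than the 183.85 m at BH-02, so the point is upgradient.

upgradient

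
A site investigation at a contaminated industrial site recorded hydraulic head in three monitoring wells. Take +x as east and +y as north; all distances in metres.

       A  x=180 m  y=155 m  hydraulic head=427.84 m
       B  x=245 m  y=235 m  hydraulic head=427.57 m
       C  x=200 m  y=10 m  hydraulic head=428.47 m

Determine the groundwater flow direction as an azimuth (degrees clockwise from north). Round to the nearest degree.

Taking A as reference: B−A = (65, 80, -0.27); C−A = (20, -145, +0.63).
Solve a·Δx + b·Δy = Δh: det = 65·(-145) − 20·80 = -11025.
∂h/∂x = [(-0.27)·(-145) − (+0.63)·80] / -11025 = +0.001020
∂h/∂y = [65·(+0.63) − 20·(-0.27)] / -11025 = -0.004204
Flow direction (−∇h) has components (-0.001020 E, +0.004204 N).
Azimuth = atan2(E, N) = atan2(-0.001020, +0.004204) = 346.4° ≈ 346°.

346°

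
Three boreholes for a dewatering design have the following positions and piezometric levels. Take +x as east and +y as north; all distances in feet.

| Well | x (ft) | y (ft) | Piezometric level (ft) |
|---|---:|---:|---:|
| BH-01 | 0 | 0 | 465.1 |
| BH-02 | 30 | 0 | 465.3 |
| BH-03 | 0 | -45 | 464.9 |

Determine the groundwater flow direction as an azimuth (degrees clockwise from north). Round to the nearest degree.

236°

∂h/∂x = (465.3 − 465.1) / (30 − 0) = +0.006667
∂h/∂y = (464.9 − 465.1) / (-45 − 0) = +0.004444
Flow direction (−∇h) has components (-0.006667 E, -0.004444 N).
Azimuth = atan2(E, N) = atan2(-0.006667, -0.004444) = 236.3° ≈ 236°.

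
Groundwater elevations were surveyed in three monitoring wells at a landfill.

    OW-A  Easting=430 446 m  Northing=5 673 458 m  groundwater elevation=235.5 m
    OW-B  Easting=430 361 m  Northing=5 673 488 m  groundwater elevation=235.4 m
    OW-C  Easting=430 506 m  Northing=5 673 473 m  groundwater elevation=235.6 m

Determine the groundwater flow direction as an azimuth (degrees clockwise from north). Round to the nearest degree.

Three-point gradient (reference OW-A): Δ to OW-B = (-85, 30, -0.1), Δ to OW-C = (60, 15, +0.1).
∂h/∂x = +0.001463, ∂h/∂y = +0.0008130 (det = -3075).
Flow direction (−∇h) has components (-0.001463 E, -0.0008130 N).
Azimuth = atan2(E, N) = atan2(-0.001463, -0.0008130) = 240.9° ≈ 241°.

241°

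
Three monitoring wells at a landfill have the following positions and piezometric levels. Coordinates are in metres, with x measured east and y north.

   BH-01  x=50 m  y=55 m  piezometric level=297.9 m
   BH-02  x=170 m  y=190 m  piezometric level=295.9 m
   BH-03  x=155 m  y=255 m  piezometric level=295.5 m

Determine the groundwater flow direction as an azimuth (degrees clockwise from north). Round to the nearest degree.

044°

Taking BH-01 as reference: BH-02−BH-01 = (120, 135, -2.0); BH-03−BH-01 = (105, 200, -2.4).
Solve a·Δx + b·Δy = Δh: det = 120·200 − 105·135 = 9825.
∂h/∂x = [(-2.0)·200 − (-2.4)·135] / 9825 = -0.007735
∂h/∂y = [120·(-2.4) − 105·(-2.0)] / 9825 = -0.007939
Flow direction (−∇h) has components (+0.007735 E, +0.007939 N).
Azimuth = atan2(E, N) = atan2(+0.007735, +0.007939) = 44.3° ≈ 044°.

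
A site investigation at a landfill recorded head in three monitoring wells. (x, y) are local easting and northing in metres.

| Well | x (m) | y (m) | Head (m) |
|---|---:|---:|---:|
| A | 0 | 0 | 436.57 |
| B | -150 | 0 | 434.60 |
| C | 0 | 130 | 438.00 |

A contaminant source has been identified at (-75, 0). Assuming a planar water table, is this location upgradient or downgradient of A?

∂h/∂x = (434.60 − 436.57) / (-150 − 0) = +0.01313
∂h/∂y = (438.00 − 436.57) / (130 − 0) = +0.01100
Head at (-75, 0) = 436.57 + (+0.01313)·(-75) + (+0.01100)·(0) = 435.59 m.
That is lower than the 436.57 m at A, so the point is downgradient.

downgradient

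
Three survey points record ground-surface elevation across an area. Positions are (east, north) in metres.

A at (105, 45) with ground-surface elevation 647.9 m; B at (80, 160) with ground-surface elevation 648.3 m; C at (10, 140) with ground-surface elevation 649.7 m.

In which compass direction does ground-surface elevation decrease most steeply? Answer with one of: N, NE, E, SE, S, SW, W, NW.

With z = a·x + b·y + c and A as origin, the differences give:
  (-25)·a + 115·b = +0.4
  (-95)·a + 95·b = +1.8
Eliminate b (×95 and ×115, subtract): 8550·a = -169.00 → a = ∂z/∂x = -0.01977
Back-substitute: b = ∂z/∂y = -0.0008187.
Steepest decrease is along −∇f = (+0.01977 E, +0.0008187 N) → east.

E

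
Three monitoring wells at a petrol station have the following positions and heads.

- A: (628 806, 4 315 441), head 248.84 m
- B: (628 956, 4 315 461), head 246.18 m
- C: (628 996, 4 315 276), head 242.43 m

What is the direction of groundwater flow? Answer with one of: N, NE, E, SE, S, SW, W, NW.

With h = a·x + b·y + c and A as origin, the differences give:
  150·a + 20·b = -2.66
  190·a + (-165)·b = -6.41
Eliminate b (×(-165) and ×20, subtract): -28550·a = 567.100 → a = ∂h/∂x = -0.01986
Back-substitute: b = ∂h/∂y = +0.01598.
Flow = −∇h = (+0.01986 east, -0.01598 north), which points southeast.

SE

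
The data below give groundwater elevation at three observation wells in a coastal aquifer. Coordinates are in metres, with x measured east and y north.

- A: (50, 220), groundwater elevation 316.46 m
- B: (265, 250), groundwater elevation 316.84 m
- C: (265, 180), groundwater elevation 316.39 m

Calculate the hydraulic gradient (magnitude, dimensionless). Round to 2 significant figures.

With h = a·x + b·y + c and A as origin, the differences give:
  215·a + 30·b = +0.38
  215·a + (-40)·b = -0.07
Eliminate b (×(-40) and ×30, subtract): -15050·a = -13.100 → a = ∂h/∂x = +0.0008704
Back-substitute: b = ∂h/∂y = +0.006429.
|∇h| = √(0.0008704² + 0.006429²) = 0.006488

0.0065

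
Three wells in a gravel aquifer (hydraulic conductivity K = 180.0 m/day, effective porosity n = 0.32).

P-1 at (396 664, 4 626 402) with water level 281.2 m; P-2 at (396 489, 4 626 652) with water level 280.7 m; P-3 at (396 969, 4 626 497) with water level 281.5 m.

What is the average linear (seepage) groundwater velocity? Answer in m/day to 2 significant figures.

0.96 m/day

Taking P-1 as reference: P-2−P-1 = (-175, 250, -0.5); P-3−P-1 = (305, 95, +0.3).
Solve a·Δx + b·Δy = Δh: det = (-175)·95 − 305·250 = -92875.
∂h/∂x = [(-0.5)·95 − (+0.3)·250] / -92875 = +0.001319
∂h/∂y = [(-175)·(+0.3) − 305·(-0.5)] / -92875 = -0.001077
|∇h| = √(0.001319² + -0.001077²) = 0.001703
Seepage velocity v = K·i/n = 180.0 × 0.001703 / 0.32 = 0.9579 m/day.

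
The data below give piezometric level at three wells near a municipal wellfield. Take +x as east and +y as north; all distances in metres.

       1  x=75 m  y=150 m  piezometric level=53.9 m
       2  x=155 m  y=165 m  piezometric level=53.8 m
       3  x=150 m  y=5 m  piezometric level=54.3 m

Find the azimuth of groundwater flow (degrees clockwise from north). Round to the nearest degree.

With h = a·x + b·y + c and 1 as origin, the differences give:
  80·a + 15·b = -0.1
  75·a + (-145)·b = +0.4
Eliminate b (×(-145) and ×15, subtract): -12725·a = 8.50 → a = ∂h/∂x = -0.0006680
Back-substitute: b = ∂h/∂y = -0.003104.
Flow direction (−∇h) has components (+0.0006680 E, +0.003104 N).
Azimuth = atan2(E, N) = atan2(+0.0006680, +0.003104) = 12.1° ≈ 012°.

012°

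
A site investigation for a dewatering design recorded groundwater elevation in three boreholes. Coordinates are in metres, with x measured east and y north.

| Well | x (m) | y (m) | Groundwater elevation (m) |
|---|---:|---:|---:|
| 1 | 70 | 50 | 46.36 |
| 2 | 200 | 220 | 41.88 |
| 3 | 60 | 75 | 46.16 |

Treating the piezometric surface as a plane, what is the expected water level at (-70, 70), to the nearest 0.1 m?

48.3 m

Differences from 1: to 2 (Δx, Δy, Δh) = (130, 170, -4.48); to 3 = (-10, 25, -0.20).
Determinant of the coordinate differences = 130·25 − (-10)·170 = 4950.
∂h/∂x = [(-4.48)·25 − (-0.20)·170] / 4950 = -0.01576
∂h/∂y = [130·(-0.20) − (-10)·(-4.48)] / 4950 = -0.01430
h(-70, 70) = 46.36 + (-0.01576)·(-140) + (-0.01430)·(20) = 46.36 +2.206 -0.286 = 48.280 m.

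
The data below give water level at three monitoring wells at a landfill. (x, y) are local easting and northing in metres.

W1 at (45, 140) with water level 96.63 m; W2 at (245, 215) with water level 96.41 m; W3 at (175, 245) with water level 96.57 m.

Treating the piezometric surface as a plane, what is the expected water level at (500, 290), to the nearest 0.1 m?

Differences from W1: to W2 (Δx, Δy, Δh) = (200, 75, -0.22); to W3 = (130, 105, -0.06).
Solve a·Δx + b·Δy = Δh: det = 200·105 − 130·75 = 11250.
∂h/∂x = [(-0.22)·105 − (-0.06)·75] / 11250 = -0.001653
∂h/∂y = [200·(-0.06) − 130·(-0.22)] / 11250 = +0.001476
h(500, 290) = 96.63 + (-0.001653)·(455) + (+0.001476)·(150) = 96.63 -0.752 +0.221 = 96.099 m.

96.1 m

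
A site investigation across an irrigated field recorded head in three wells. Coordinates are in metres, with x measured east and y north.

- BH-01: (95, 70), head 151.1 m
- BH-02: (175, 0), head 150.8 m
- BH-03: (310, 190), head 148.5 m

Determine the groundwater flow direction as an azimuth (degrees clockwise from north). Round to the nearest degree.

057°

Three-point gradient (reference BH-01): Δ to BH-02 = (80, -70, -0.3), Δ to BH-03 = (215, 120, -2.6).
∂h/∂x = -0.008844, ∂h/∂y = -0.005822 (det = 24650).
Flow direction (−∇h) has components (+0.008844 E, +0.005822 N).
Azimuth = atan2(E, N) = atan2(+0.008844, +0.005822) = 56.6° ≈ 057°.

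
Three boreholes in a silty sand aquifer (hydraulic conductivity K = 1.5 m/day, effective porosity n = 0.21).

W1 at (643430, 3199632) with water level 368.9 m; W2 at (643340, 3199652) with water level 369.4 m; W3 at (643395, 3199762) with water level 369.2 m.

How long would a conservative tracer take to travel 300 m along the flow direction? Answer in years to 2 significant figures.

21 years

Taking W1 as reference: W2−W1 = (-90, 20, +0.5); W3−W1 = (-35, 130, +0.3).
Determinant of the coordinate differences = (-90)·130 − (-35)·20 = -11000.
∂h/∂x = [(+0.5)·130 − (+0.3)·20] / -11000 = -0.005364
∂h/∂y = [(-90)·(+0.3) − (-35)·(+0.5)] / -11000 = +0.0008636
|∇h| = √(-0.005364² + 0.0008636²) = 0.005433
Seepage velocity v = K·i/n = 1.5 × 0.005433 / 0.21 = 0.03881 m/day.
t = 300 / 0.03881 = 7730 days = 21.2 years.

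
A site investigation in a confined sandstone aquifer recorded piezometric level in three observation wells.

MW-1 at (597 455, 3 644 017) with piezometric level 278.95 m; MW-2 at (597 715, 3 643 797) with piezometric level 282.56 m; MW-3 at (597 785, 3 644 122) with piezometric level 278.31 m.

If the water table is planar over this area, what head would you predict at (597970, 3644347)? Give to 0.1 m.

275.7 m

Taking MW-1 as reference: MW-2−MW-1 = (260, -220, +3.61); MW-3−MW-1 = (330, 105, -0.64).
Solve a·Δx + b·Δy = Δh: det = 260·105 − 330·(-220) = 99900.
∂h/∂x = [(+3.61)·105 − (-0.64)·(-220)] / 99900 = +0.002385
∂h/∂y = [260·(-0.64) − 330·(+3.61)] / 99900 = -0.01359
h(597970, 3644347) = 278.95 + (+0.002385)·(515) + (-0.01359)·(330) = 278.95 +1.228 -4.485 = 275.693 m.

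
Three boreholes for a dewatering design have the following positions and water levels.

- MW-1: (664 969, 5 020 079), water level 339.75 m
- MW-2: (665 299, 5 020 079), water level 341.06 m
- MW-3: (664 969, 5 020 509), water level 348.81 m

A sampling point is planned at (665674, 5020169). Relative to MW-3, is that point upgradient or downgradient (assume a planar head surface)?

∂h/∂x = (341.06 − 339.75) / (665299 − 664969) = +0.003970
∂h/∂y = (348.81 − 339.75) / (5020509 − 5020079) = +0.02107
Head at (665674, 5020169) = 339.75 + (+0.003970)·(705) + (+0.02107)·(90) = 344.44 m.
That is lower than the 348.81 m at MW-3, so the point is downgradient.

downgradient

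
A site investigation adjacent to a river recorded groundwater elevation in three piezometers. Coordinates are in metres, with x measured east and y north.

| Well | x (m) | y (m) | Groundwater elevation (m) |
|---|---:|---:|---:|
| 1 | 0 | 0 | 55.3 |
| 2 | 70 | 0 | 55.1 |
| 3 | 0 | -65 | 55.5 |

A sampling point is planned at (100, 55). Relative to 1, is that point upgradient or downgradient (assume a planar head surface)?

downgradient

∂h/∂x = (55.1 − 55.3) / (70 − 0) = -0.002857
∂h/∂y = (55.5 − 55.3) / (-65 − 0) = -0.003077
Head at (100, 55) = 55.3 + (-0.002857)·(100) + (-0.003077)·(55) = 54.85 m.
That is lower than the 55.3 m at 1, so the point is downgradient.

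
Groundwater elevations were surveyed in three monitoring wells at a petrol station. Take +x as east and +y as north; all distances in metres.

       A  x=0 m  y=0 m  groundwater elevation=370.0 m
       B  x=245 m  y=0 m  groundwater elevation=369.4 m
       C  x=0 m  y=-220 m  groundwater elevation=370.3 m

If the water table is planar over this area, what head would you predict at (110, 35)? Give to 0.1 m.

∂h/∂x = (369.4 − 370.0) / (245 − 0) = -0.002449
∂h/∂y = (370.3 − 370.0) / (-220 − 0) = -0.001364
h(110, 35) = 370.0 + (-0.002449)·(110) + (-0.001364)·(35) = 370.0 -0.269 -0.048 = 369.683 m.

369.7 m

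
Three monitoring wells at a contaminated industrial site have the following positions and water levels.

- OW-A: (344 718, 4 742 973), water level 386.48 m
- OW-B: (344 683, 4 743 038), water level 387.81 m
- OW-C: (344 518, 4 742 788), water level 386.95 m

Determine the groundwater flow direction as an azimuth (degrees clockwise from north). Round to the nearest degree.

Three-point gradient (reference OW-A): Δ to OW-B = (-35, 65, +1.33), Δ to OW-C = (-200, -185, +0.47).
∂h/∂x = -0.01420, ∂h/∂y = +0.01281 (det = 19475).
Flow direction (−∇h) has components (+0.01420 E, -0.01281 N).
Azimuth = atan2(E, N) = atan2(+0.01420, -0.01281) = 132.1° ≈ 132°.

132°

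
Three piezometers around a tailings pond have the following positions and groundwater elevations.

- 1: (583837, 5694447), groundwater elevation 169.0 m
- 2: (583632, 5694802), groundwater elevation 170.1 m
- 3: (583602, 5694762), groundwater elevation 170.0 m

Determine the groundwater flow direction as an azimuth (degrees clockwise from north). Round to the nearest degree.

171°

With h = a·x + b·y + c and 1 as origin, the differences give:
  (-205)·a + 355·b = +1.1
  (-235)·a + 315·b = +1.0
Eliminate b (×315 and ×355, subtract): 18850·a = -8.50 → a = ∂h/∂x = -0.0004509
Back-substitute: b = ∂h/∂y = +0.002838.
Flow direction (−∇h) has components (+0.0004509 E, -0.002838 N).
Azimuth = atan2(E, N) = atan2(+0.0004509, -0.002838) = 171.0° ≈ 171°.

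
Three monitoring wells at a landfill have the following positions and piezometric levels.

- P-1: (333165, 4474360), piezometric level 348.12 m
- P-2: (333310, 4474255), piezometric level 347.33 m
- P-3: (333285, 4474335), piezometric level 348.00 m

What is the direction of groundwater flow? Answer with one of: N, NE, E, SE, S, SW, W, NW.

S

With h = a·x + b·y + c and P-1 as origin, the differences give:
  145·a + (-105)·b = -0.79
  120·a + (-25)·b = -0.12
Eliminate b (×(-25) and ×(-105), subtract): 8975·a = 7.150 → a = ∂h/∂x = +0.0007967
Back-substitute: b = ∂h/∂y = +0.008624.
Flow = −∇h = (-0.0007967 east, -0.008624 north), which points south.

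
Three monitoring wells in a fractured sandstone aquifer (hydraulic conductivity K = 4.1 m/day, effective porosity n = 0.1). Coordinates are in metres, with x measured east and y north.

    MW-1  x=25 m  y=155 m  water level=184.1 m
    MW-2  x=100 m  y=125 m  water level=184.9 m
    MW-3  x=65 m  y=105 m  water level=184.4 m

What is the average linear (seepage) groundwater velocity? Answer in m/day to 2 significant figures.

0.52 m/day

Differences from MW-1: to MW-2 (Δx, Δy, Δh) = (75, -30, +0.8); to MW-3 = (40, -50, +0.3).
Determinant of the coordinate differences = 75·(-50) − 40·(-30) = -2550.
∂h/∂x = [(+0.8)·(-50) − (+0.3)·(-30)] / -2550 = +0.01216
∂h/∂y = [75·(+0.3) − 40·(+0.8)] / -2550 = +0.003725
|∇h| = √(0.01216² + 0.003725²) = 0.01272
Seepage velocity v = K·i/n = 4.1 × 0.01272 / 0.1 = 0.5215 m/day.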